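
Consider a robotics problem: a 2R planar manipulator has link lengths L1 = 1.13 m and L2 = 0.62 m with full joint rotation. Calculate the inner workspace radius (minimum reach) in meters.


r_min = |L1 - L2| = |1.13 - 0.62| = 0.5100

0.5100 m


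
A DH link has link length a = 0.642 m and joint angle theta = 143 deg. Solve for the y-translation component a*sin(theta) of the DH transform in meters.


a*sin(theta) = 0.642*sin(143 deg) = 0.3864

0.3864 m


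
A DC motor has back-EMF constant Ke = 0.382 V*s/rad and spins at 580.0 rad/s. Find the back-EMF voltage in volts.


V_emf = Ke * omega = 0.382*580.0 = 221.5600

221.5600 V


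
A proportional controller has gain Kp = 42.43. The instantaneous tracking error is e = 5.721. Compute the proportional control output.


u_P = Kp * e = 42.43 * 5.721 = 242.7420

242.7420


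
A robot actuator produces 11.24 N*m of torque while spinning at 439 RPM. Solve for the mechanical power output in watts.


omega = 439 * 2*pi/60 = 45.971972 rad/s
P = tau * omega = 11.24 * 45.971972 = 516.7250

516.7250 W


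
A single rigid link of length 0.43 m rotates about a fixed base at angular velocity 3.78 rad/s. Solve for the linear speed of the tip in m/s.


v = L*omega = 0.43 * 3.78 = 1.6254

1.6254 m/s


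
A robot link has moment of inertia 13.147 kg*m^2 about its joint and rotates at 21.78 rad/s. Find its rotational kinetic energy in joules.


KE = (1/2)*I*omega^2 = 0.5*13.147*21.78^2 = 3118.2607

3118.2607 J


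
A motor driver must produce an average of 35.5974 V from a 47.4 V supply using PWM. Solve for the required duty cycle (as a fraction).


D = V_avg/V_supply = 35.5974/47.4 = 0.7510

0.7510


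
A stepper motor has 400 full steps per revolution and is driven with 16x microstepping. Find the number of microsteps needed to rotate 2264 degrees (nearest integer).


step_size = 360/(400*16) = 360/6400 = 0.056250 deg
n = 2264/(360/6400) = 2264*6400/360 = 40248.8889 -> 40249

40249 steps


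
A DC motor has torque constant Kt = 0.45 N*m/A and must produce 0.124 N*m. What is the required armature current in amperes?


I = tau / Kt = 0.124/0.45 = 0.2756

0.2756 A


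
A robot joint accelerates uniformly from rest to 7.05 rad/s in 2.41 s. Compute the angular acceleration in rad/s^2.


alpha = delta_omega / t = 7.05 / 2.41 = 2.9253

2.9253 rad/s^2


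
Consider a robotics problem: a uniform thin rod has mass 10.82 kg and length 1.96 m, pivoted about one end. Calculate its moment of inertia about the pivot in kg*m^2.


I = (1/3)*m*L^2 = (1/3)*10.82*1.96^2 = 13.8554

13.8554 kg*m^2


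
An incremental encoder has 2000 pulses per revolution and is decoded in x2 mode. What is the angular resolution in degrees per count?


resolution = 360 / (PPR * 2) = 360 / 4000 = 0.0900

0.0900 degrees


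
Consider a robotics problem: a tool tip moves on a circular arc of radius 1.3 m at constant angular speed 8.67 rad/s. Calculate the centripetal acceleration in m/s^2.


a_c = omega^2 * r = 8.67^2 * 1.3 = 97.7196

97.7196 m/s^2


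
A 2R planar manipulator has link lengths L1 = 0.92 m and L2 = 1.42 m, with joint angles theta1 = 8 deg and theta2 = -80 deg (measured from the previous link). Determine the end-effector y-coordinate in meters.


y = L1*sin(th1) + L2*sin(th1+th2) = 0.92*sin(8 deg) + 1.42*sin(-72 deg) = -1.2225

-1.2225 m


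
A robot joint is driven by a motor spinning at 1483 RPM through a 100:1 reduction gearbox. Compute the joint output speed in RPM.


omega_joint = omega_motor / N = 1483 / 100 = 14.8300

14.8300 RPM


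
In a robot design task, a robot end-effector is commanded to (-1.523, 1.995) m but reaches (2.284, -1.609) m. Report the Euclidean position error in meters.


dx = 2.284 - (-1.523) = 3.8070, dy = -1.609 - (1.995) = -3.6040
err = sqrt(14.493249 + 12.988816) = 5.2423

5.2423 m


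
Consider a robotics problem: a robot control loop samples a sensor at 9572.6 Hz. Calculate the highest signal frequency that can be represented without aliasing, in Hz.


f_max = f_s/2 = 9572.6/2 = 4786.3000

4786.3000 Hz


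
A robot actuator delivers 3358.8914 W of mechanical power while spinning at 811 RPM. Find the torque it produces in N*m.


omega = 811 * 2*pi/60 = 84.927721 rad/s
tau = P / omega = 3358.8914 / 84.927721 = 39.5500

39.5500 N*m


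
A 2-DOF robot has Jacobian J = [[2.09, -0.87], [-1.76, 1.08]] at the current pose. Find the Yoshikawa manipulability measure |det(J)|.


det(J) = 2.09*1.08 - (-0.87)*(-1.76) = 0.7260
|det(J)| = 0.7260

0.7260


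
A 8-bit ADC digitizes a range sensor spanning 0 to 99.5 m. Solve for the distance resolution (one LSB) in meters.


res = range / 2^n = 99.5/2^8 = 99.5/256 = 0.3887

0.3887 m


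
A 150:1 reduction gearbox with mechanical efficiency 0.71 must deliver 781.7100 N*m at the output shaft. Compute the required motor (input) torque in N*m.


tau_in = tau_out / (N * eta) = 781.7100 / (150 * 0.71) = 7.3400

7.3400 N*m


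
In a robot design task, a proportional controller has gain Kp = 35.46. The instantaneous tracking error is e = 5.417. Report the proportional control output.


u_P = Kp * e = 35.46 * 5.417 = 192.0868

192.0868


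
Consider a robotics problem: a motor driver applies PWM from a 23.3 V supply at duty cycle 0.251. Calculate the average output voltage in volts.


V_avg = V_supply * D = 23.3*0.251 = 5.8483

5.8483 V


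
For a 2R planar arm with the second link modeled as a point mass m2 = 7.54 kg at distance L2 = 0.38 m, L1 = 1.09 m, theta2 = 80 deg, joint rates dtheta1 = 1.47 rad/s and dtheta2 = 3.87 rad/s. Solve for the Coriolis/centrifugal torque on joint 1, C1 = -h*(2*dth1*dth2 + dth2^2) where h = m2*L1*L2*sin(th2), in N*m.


h = m2*L1*L2*sin(th2) = 7.54*1.09*0.38*sin(80 deg) = 3.075622
C1 = -h*(2*1.47*3.87 + 3.87^2) = -3.075622*26.3547 = -81.0571

-81.0571 N*m


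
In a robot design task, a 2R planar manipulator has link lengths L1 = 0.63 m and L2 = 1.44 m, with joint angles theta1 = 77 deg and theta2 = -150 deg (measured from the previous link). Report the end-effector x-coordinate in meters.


x = L1*cos(th1) + L2*cos(th1+th2) = 0.63*cos(77 deg) + 1.44*cos(-73 deg) = 0.5627

0.5627 m


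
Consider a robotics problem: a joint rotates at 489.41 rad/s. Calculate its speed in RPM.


RPM = 489.41 * 60/(2*pi) = 4673.5212

4673.5212 RPM


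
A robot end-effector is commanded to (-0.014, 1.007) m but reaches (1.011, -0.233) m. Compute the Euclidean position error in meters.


dx = 1.011 - (-0.014) = 1.0250, dy = -0.233 - (1.007) = -1.2400
err = sqrt(1.050625 + 1.537600) = 1.6088

1.6088 m


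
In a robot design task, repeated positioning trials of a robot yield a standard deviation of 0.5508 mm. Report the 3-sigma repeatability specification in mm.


repeatability = 3*sigma = 3*0.5508 = 1.6524

1.6524 mm


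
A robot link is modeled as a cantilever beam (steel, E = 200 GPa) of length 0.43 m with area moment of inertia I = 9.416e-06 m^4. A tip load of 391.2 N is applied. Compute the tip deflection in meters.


delta = F*L^3/(3*E*I) = 391.2*0.43^3/(3*2.000e+11*9.416e-06)
      = 31.1031384/5649600 = 5.5054e-06

5.5054e-06 m


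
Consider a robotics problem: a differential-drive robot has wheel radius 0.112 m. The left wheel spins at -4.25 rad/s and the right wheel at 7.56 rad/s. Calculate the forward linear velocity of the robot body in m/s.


v = r*(wR + wL)/2 = 0.112*(7.56 + -4.25)/2 = 0.1854

0.1854 m/s


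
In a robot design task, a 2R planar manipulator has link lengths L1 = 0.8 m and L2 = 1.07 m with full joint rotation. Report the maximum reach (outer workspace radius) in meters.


r_max = L1 + L2 = 0.8 + 1.07 = 1.8700

1.8700 m


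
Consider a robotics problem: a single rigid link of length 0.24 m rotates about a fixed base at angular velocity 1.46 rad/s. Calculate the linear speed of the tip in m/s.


v = L*omega = 0.24 * 1.46 = 0.3504

0.3504 m/s


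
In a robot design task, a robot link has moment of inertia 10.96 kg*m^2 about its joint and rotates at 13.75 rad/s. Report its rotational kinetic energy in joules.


KE = (1/2)*I*omega^2 = 0.5*10.96*13.75^2 = 1036.0625

1036.0625 J


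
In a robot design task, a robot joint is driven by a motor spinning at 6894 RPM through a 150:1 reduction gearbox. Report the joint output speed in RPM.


omega_joint = omega_motor / N = 6894 / 150 = 45.9600

45.9600 RPM


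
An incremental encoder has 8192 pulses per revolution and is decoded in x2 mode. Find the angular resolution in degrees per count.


resolution = 360 / (PPR * 2) = 360 / 16384 = 0.0220

0.0220 degrees


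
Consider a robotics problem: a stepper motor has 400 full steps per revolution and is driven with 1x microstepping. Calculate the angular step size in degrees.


step = 360/(400*1) = 360/400 = 0.9000

0.9000 degrees


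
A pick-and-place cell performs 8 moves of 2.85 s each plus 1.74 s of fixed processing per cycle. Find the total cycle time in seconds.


T = 8*2.85 + 1.74 = 24.5400

24.5400 s


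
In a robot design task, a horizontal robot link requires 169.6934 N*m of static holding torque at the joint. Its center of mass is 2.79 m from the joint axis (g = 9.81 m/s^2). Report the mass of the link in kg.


m = tau / (g*L) = 169.6934 / (9.81 * 2.79) = 6.2000

6.2000 kg


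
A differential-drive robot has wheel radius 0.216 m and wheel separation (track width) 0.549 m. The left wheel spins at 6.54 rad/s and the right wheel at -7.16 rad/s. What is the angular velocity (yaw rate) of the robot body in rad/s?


omega = r*(wR - wL)/L = 0.216*(-7.16 - (6.54))/0.549 = -5.3902

-5.3902 rad/s


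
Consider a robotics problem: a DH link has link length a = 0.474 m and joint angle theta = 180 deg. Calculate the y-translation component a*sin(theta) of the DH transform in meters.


a*sin(theta) = 0.474*sin(180 deg) = 0

0 m


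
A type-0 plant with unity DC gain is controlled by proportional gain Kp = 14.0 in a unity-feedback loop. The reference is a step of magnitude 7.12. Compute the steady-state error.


e_ss = R/(1 + Kp) = 7.12/(1 + 14.0) = 7.12/15.0000 = 0.4747

0.4747


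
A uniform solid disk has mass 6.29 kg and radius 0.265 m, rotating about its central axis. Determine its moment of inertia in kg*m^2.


I = (1/2)*m*R^2 = 0.5*6.29*0.265^2 = 0.2209

0.2209 kg*m^2


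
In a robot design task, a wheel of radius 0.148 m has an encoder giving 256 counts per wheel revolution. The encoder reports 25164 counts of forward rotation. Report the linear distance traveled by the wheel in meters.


revs = 25164/256 = 98.296875
d = revs * 2*pi*r = 98.296875 * 2*pi*0.148 = 91.4074

91.4074 m


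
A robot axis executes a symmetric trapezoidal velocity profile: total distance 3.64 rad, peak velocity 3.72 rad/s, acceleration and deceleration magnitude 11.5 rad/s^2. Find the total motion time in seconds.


t_acc = v/a = 3.72/11.5 = 0.323478 s
d_acc = v^2/(2a) = 0.601670 rad (each ramp)
d_cruise = 3.64 - 2*0.601670 = 2.436660 rad
t_cruise = 2.436660/3.72 = 0.655016 s
t_total = 2*0.323478 + 0.655016 = 1.3020

1.3020 s


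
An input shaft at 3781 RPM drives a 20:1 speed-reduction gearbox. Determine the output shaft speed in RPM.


omega_out = omega_in / N = 3781 / 20 = 189.0500

189.0500 RPM


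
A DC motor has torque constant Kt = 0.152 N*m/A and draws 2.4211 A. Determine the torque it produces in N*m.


tau = Kt * I = 0.152*2.4211 = 0.3680

0.3680 N*m


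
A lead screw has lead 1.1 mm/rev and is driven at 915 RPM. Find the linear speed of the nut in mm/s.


v = lead * (RPM/60) = 1.1*915/60 = 16.7750

16.7750 mm/s


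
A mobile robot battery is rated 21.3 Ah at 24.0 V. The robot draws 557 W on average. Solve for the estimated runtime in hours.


E = 21.3*24.0 = 511.2000 Wh
t = E/P = 511.2000/557 = 0.9178

0.9178 hours


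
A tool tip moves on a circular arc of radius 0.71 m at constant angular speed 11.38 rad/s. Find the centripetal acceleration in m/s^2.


a_c = omega^2 * r = 11.38^2 * 0.71 = 91.9481

91.9481 m/s^2


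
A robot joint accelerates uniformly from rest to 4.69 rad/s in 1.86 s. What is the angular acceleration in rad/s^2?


alpha = delta_omega / t = 4.69 / 1.86 = 2.5215

2.5215 rad/s^2


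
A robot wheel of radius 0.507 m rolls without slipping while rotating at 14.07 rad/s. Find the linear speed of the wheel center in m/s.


v = omega * r = 14.07 * 0.507 = 7.1335

7.1335 m/s


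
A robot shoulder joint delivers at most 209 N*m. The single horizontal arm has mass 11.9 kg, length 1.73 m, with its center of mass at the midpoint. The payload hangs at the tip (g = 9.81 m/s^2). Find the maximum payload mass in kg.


tau_arm = m_arm*g*(L/2) = 11.9*9.81*1.73/2 = 100.9792 N*m
tau_payload = tau_max - tau_arm = 209 - 100.9792 = 108.0208
m_payload = tau_payload / (g*L) = 108.0208 / (9.81*1.73) = 6.3649

6.3649 kg


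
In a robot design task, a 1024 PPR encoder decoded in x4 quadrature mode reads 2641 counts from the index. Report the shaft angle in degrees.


angle = counts * 360 / (PPR*4) = 2641 * 360 / 4096 = 232.1191

232.1191 degrees


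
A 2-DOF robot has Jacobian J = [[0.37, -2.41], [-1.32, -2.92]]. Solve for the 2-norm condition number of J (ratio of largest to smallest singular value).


JJ^T eigenvalues: trace(JJ^T) = 16.2138, det(JJ^T) = det(J)^2 = 18.16123456
s_max^2 = (16.2138 + sqrt(190.24237220))/2 = 15.00331886
s_min^2 = (16.2138 - sqrt(190.24237220))/2 = 1.21048114
kappa = s_max/s_min = sqrt(15.00331886/1.21048114) = 3.5206

3.5206


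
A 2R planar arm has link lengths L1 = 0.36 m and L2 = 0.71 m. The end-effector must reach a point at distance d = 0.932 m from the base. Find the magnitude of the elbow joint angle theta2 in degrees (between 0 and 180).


cos(th2) = (d^2 - L1^2 - L2^2)/(2*L1*L2) = (0.932^2 - 0.36^2 - 0.71^2)/(2*0.36*0.71) = 0.45955399
th2 = acos(0.45955399) = 62.6417 deg

62.6417 degrees


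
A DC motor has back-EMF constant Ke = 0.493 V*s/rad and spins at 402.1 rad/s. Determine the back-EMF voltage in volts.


V_emf = Ke * omega = 0.493*402.1 = 198.2353

198.2353 V


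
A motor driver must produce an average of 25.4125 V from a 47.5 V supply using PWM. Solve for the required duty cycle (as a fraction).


D = V_avg/V_supply = 25.4125/47.5 = 0.5350

0.5350


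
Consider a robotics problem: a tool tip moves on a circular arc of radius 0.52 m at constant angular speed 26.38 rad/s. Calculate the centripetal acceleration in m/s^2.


a_c = omega^2 * r = 26.38^2 * 0.52 = 361.8703

361.8703 m/s^2


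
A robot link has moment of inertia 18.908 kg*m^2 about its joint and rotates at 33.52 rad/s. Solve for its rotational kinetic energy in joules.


KE = (1/2)*I*omega^2 = 0.5*18.908*33.52^2 = 10622.4236

10622.4236 J


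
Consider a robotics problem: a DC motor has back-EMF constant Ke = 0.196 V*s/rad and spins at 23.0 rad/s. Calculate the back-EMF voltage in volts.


V_emf = Ke * omega = 0.196*23.0 = 4.5080

4.5080 V


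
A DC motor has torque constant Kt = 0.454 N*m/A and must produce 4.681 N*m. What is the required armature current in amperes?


I = tau / Kt = 4.681/0.454 = 10.3106

10.3106 A


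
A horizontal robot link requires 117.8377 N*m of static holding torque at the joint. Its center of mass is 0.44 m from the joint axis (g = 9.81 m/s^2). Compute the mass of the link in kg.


m = tau / (g*L) = 117.8377 / (9.81 * 0.44) = 27.3000

27.3000 kg


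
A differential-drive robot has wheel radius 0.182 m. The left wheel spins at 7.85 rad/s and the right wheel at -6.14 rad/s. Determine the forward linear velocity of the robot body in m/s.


v = r*(wR + wL)/2 = 0.182*(-6.14 + 7.85)/2 = 0.1556

0.1556 m/s


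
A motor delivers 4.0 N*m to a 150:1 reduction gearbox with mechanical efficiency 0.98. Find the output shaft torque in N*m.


tau_out = tau_in * N * eta = 4.0 * 150 * 0.98 = 588.0000

588.0000 N*m


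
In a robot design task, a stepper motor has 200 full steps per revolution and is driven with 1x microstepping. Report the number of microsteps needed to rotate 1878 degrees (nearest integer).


step_size = 360/(200*1) = 360/200 = 1.800000 deg
n = 1878/(360/200) = 1878*200/360 = 1043.3333 -> 1043

1043 steps


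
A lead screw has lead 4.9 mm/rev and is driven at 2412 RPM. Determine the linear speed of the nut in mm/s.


v = lead * (RPM/60) = 4.9*2412/60 = 196.9800

196.9800 mm/s


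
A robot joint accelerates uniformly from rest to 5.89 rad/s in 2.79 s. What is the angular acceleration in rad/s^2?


alpha = delta_omega / t = 5.89 / 2.79 = 2.1111

2.1111 rad/s^2


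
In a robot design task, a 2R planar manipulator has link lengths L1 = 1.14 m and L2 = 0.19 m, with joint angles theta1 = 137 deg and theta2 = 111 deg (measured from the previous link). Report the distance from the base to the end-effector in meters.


x = L1*cos(th1) + L2*cos(th1+th2) = -0.904918
y = L1*sin(th1) + L2*sin(th1+th2) = 0.601313
d = sqrt(x^2 + y^2) = sqrt(0.818877 + 0.361577) = 1.0865

1.0865 m


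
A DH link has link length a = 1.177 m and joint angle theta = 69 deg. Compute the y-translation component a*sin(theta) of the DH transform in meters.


a*sin(theta) = 1.177*sin(69 deg) = 1.0988

1.0988 m


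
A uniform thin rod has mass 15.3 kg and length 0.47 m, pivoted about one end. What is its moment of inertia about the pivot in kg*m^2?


I = (1/3)*m*L^2 = (1/3)*15.3*0.47^2 = 1.1266

1.1266 kg*m^2


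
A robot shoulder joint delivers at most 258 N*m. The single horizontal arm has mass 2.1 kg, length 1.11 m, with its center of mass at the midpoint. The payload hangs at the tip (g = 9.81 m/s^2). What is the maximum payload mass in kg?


tau_arm = m_arm*g*(L/2) = 2.1*9.81*1.11/2 = 11.4336 N*m
tau_payload = tau_max - tau_arm = 258 - 11.4336 = 246.5664
m_payload = tau_payload / (g*L) = 246.5664 / (9.81*1.11) = 22.6434

22.6434 kg


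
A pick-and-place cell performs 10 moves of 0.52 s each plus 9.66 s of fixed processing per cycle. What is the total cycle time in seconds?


T = 10*0.52 + 9.66 = 14.8600

14.8600 s


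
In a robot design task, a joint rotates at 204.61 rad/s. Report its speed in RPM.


RPM = 204.61 * 60/(2*pi) = 1953.8816

1953.8816 RPM


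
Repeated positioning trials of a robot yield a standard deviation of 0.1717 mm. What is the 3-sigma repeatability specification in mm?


repeatability = 3*sigma = 3*0.1717 = 0.5151

0.5151 mm


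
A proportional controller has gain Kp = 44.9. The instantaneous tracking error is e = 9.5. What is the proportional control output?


u_P = Kp * e = 44.9 * 9.5 = 426.5500

426.5500


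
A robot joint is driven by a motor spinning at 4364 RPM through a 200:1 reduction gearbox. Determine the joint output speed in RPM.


omega_joint = omega_motor / N = 4364 / 200 = 21.8200

21.8200 RPM


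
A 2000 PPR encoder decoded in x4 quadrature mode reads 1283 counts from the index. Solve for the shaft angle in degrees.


angle = counts * 360 / (PPR*4) = 1283 * 360 / 8000 = 57.7350

57.7350 degrees


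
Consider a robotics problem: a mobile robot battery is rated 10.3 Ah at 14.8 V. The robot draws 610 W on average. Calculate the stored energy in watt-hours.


E = capacity * V = 10.3*14.8 = 152.4400

152.4400 Wh


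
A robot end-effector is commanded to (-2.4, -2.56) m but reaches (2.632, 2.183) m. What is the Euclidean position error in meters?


dx = 2.632 - (-2.4) = 5.0320, dy = 2.183 - (-2.56) = 4.7430
err = sqrt(25.321024 + 22.496049) = 6.9150

6.9150 m


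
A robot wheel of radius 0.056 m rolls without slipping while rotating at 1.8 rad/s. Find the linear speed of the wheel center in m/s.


v = omega * r = 1.8 * 0.056 = 0.1008

0.1008 m/s


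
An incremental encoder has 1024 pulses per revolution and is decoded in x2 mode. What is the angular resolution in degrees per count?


resolution = 360 / (PPR * 2) = 360 / 2048 = 0.1758

0.1758 degrees


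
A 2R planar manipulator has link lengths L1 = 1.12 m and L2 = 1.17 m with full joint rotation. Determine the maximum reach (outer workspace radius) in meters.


r_max = L1 + L2 = 1.12 + 1.17 = 2.2900

2.2900 m


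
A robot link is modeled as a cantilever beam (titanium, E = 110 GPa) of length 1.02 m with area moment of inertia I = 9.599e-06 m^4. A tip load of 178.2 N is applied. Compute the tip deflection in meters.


delta = F*L^3/(3*E*I) = 178.2*1.02^3/(3*1.100e+11*9.599e-06)
      = 189.1072656/3167670 = 5.9699e-05

5.9699e-05 m


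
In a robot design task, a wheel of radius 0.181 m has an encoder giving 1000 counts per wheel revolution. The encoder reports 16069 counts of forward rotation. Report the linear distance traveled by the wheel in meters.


revs = 16069/1000 = 16.069000
d = revs * 2*pi*r = 16.069000 * 2*pi*0.181 = 18.2746

18.2746 m


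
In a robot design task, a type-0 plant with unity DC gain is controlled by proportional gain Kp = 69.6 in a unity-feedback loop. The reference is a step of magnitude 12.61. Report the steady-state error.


e_ss = R/(1 + Kp) = 12.61/(1 + 69.6) = 12.61/70.6000 = 0.1786

0.1786


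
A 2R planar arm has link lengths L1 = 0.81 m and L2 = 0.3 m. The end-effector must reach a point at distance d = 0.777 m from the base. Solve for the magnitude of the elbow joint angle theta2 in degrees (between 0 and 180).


cos(th2) = (d^2 - L1^2 - L2^2)/(2*L1*L2) = (0.777^2 - 0.81^2 - 0.3^2)/(2*0.81*0.3) = -0.29294444
th2 = acos(-0.29294444) = 107.0343 deg

107.0343 degrees


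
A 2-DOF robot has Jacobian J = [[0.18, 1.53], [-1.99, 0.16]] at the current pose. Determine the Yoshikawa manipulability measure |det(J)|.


det(J) = 0.18*0.16 - (1.53)*(-1.99) = 3.0735
|det(J)| = 3.0735

3.0735


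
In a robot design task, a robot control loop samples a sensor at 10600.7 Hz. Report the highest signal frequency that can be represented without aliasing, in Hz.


f_max = f_s/2 = 10600.7/2 = 5300.3500

5300.3500 Hz


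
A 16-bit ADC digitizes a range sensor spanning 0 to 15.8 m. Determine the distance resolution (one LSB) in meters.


res = range / 2^n = 15.8/2^16 = 15.8/65536 = 2.4109e-04

2.4109e-04 m


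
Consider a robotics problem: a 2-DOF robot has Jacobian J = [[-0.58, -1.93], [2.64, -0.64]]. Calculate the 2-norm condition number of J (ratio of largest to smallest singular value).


JJ^T eigenvalues: trace(JJ^T) = 11.4405, det(JJ^T) = det(J)^2 = 29.88152896
s_max^2 = (11.4405 + sqrt(11.35892441))/2 = 7.40540017
s_min^2 = (11.4405 - sqrt(11.35892441))/2 = 4.03509983
kappa = s_max/s_min = sqrt(7.40540017/4.03509983) = 1.3547

1.3547


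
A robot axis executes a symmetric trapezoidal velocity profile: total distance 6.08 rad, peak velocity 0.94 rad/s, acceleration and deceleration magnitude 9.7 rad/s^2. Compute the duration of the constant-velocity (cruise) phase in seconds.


t_acc = v/a = 0.096907 s, d_acc = v^2/(2a) = 0.045546 rad each
d_cruise = 6.08 - 2*0.045546 = 5.988908 rad
t_cruise = d_cruise/v = 5.988908/0.94 = 6.3712

6.3712 s


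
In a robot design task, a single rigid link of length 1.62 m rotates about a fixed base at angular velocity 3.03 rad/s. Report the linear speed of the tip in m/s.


v = L*omega = 1.62 * 3.03 = 4.9086

4.9086 m/s


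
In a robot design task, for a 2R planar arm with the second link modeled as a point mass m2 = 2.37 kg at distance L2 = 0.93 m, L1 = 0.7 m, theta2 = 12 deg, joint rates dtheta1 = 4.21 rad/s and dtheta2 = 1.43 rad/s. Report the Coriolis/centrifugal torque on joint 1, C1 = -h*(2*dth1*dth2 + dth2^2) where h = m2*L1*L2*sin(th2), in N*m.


h = m2*L1*L2*sin(th2) = 2.37*0.7*0.93*sin(12 deg) = 0.320781
C1 = -h*(2*4.21*1.43 + 1.43^2) = -0.320781*14.0855 = -4.5184

-4.5184 N*m


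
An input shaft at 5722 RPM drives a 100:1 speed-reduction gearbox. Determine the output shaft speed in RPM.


omega_out = omega_in / N = 5722 / 100 = 57.2200

57.2200 RPM


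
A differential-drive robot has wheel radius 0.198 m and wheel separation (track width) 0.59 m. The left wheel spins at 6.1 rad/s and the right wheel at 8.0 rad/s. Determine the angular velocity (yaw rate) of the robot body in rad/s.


omega = r*(wR - wL)/L = 0.198*(8.0 - (6.1))/0.59 = 0.6376

0.6376 rad/s


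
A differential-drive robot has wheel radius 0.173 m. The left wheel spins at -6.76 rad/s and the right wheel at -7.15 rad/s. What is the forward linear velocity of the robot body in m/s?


v = r*(wR + wL)/2 = 0.173*(-7.15 + -6.76)/2 = -1.2032

-1.2032 m/s


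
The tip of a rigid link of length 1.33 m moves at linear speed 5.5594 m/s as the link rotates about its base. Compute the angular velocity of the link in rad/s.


omega = v / L = 5.5594 / 1.33 = 4.1800

4.1800 rad/s


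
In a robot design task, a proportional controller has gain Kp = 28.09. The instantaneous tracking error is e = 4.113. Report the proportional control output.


u_P = Kp * e = 28.09 * 4.113 = 115.5342

115.5342


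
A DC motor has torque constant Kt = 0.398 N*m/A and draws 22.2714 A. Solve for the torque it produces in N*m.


tau = Kt * I = 0.398*22.2714 = 8.8640

8.8640 N*m


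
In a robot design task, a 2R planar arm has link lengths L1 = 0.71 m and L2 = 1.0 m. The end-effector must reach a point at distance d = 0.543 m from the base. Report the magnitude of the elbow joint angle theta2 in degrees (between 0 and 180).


cos(th2) = (d^2 - L1^2 - L2^2)/(2*L1*L2) = (0.543^2 - 0.71^2 - 1.0^2)/(2*0.71*1.0) = -0.85158521
th2 = acos(-0.85158521) = 148.3845 deg

148.3845 degrees


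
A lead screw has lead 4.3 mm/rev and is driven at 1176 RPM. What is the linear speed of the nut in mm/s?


v = lead * (RPM/60) = 4.3*1176/60 = 84.2800

84.2800 mm/s


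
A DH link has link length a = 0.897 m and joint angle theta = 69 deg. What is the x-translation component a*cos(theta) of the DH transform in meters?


a*cos(theta) = 0.897*cos(69 deg) = 0.3215

0.3215 m


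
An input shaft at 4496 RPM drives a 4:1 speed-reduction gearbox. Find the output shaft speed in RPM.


omega_out = omega_in / N = 4496 / 4 = 1124.0000

1124.0000 RPM


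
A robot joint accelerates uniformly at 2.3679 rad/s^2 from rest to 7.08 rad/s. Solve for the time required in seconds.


t = delta_omega / alpha = 7.08 / 2.3679 = 2.9900

2.9900 s


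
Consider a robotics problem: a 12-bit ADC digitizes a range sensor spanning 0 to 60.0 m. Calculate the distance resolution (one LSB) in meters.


res = range / 2^n = 60.0/2^12 = 60.0/4096 = 0.0146

0.0146 m


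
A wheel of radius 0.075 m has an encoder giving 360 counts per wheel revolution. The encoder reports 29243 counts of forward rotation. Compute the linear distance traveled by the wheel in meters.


revs = 29243/360 = 81.230556
d = revs * 2*pi*r = 81.230556 * 2*pi*0.075 = 38.2790

38.2790 m


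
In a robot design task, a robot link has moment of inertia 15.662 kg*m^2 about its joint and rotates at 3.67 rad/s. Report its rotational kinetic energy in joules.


KE = (1/2)*I*omega^2 = 0.5*15.662*3.67^2 = 105.4750

105.4750 J


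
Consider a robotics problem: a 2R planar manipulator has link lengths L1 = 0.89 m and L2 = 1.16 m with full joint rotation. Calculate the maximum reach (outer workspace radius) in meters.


r_max = L1 + L2 = 0.89 + 1.16 = 2.0500

2.0500 m


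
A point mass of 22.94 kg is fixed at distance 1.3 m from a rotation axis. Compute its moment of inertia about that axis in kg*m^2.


I = m*r^2 = 22.94*1.3^2 = 38.7686

38.7686 kg*m^2


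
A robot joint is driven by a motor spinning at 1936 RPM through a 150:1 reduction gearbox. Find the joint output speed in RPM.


omega_joint = omega_motor / N = 1936 / 150 = 12.9067

12.9067 RPM


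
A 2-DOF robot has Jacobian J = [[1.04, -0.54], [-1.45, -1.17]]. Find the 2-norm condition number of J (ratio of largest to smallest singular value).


JJ^T eigenvalues: trace(JJ^T) = 4.8446, det(JJ^T) = det(J)^2 = 3.99920004
s_max^2 = (4.8446 + sqrt(7.47334900))/2 = 3.78917134
s_min^2 = (4.8446 - sqrt(7.47334900))/2 = 1.05542866
kappa = s_max/s_min = sqrt(3.78917134/1.05542866) = 1.8948

1.8948


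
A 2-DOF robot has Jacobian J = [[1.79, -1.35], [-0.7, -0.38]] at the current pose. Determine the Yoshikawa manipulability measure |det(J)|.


det(J) = 1.79*-0.38 - (-1.35)*(-0.7) = -1.6252
|det(J)| = 1.6252

1.6252


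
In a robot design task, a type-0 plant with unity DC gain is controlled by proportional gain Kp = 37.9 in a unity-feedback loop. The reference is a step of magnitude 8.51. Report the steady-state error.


e_ss = R/(1 + Kp) = 8.51/(1 + 37.9) = 8.51/38.9000 = 0.2188

0.2188


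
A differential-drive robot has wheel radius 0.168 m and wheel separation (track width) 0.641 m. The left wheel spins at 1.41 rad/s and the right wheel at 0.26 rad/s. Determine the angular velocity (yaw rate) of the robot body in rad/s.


omega = r*(wR - wL)/L = 0.168*(0.26 - (1.41))/0.641 = -0.3014

-0.3014 rad/s


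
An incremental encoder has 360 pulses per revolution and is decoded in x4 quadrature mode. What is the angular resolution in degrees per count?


resolution = 360 / (PPR * 4) = 360 / 1440 = 0.2500

0.2500 degrees


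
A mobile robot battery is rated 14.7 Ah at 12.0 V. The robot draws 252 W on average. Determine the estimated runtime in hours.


E = 14.7*12.0 = 176.4000 Wh
t = E/P = 176.4000/252 = 0.7000

0.7000 hours


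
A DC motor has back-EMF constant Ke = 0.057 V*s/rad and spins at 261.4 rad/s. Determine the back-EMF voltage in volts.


V_emf = Ke * omega = 0.057*261.4 = 14.8998

14.8998 V


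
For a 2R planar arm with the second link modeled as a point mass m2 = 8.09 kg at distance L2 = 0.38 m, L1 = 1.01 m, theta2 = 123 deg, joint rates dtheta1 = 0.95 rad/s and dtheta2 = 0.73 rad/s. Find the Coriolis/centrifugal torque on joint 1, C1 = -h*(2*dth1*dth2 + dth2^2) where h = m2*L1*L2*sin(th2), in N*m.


h = m2*L1*L2*sin(th2) = 8.09*1.01*0.38*sin(123 deg) = 2.604023
C1 = -h*(2*0.95*0.73 + 0.73^2) = -2.604023*1.9199 = -4.9995

-4.9995 N*m


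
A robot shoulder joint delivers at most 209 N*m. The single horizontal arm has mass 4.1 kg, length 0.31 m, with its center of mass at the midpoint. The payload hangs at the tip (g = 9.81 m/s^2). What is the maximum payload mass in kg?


tau_arm = m_arm*g*(L/2) = 4.1*9.81*0.31/2 = 6.2343 N*m
tau_payload = tau_max - tau_arm = 209 - 6.2343 = 202.7657
m_payload = tau_payload / (g*L) = 202.7657 / (9.81*0.31) = 66.6751

66.6751 kg


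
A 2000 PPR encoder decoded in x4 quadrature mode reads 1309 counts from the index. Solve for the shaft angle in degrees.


angle = counts * 360 / (PPR*4) = 1309 * 360 / 8000 = 58.9050

58.9050 degrees


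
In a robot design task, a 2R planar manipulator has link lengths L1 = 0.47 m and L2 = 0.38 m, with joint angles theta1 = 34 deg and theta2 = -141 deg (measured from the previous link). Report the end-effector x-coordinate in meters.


x = L1*cos(th1) + L2*cos(th1+th2) = 0.47*cos(34 deg) + 0.38*cos(-107 deg) = 0.2785

0.2785 m


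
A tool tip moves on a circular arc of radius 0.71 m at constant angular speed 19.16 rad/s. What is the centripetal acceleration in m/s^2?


a_c = omega^2 * r = 19.16^2 * 0.71 = 260.6450

260.6450 m/s^2


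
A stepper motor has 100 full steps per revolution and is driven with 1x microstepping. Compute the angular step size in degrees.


step = 360/(100*1) = 360/100 = 3.6000

3.6000 degrees


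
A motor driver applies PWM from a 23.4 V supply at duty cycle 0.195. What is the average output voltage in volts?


V_avg = V_supply * D = 23.4*0.195 = 4.5630

4.5630 V


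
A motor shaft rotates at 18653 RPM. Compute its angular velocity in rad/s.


omega = 18653 * 2*pi/60 = 1953.3376

1953.3376 rad/s


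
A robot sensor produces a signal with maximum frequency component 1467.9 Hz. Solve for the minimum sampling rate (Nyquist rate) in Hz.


f_s,min = 2*f_max = 2*1467.9 = 2935.8000

2935.8000 Hz


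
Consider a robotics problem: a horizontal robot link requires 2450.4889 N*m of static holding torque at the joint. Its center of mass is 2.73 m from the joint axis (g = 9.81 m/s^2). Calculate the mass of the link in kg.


m = tau / (g*L) = 2450.4889 / (9.81 * 2.73) = 91.5000

91.5000 kg


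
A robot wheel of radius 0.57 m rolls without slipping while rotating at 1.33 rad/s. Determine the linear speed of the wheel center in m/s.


v = omega * r = 1.33 * 0.57 = 0.7581

0.7581 m/s


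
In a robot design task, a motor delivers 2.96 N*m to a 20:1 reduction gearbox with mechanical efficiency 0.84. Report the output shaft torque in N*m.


tau_out = tau_in * N * eta = 2.96 * 20 * 0.84 = 49.7280

49.7280 N*m


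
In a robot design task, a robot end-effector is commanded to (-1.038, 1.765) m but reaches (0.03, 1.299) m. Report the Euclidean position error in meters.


dx = 0.03 - (-1.038) = 1.0680, dy = 1.299 - (1.765) = -0.4660
err = sqrt(1.140624 + 0.217156) = 1.1652

1.1652 m


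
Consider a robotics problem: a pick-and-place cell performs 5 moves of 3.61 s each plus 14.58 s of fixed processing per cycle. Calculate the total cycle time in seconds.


T = 5*3.61 + 14.58 = 32.6300

32.6300 s


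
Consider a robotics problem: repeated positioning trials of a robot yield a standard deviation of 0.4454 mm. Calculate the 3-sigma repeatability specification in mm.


repeatability = 3*sigma = 3*0.4454 = 1.3362

1.3362 mm


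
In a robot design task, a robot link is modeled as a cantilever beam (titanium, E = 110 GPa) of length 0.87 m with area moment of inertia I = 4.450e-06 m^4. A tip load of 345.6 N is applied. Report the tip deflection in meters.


delta = F*L^3/(3*E*I) = 345.6*0.87^3/(3*1.100e+11*4.450e-06)
      = 227.5786368/1468500 = 1.5497e-04

1.5497e-04 m


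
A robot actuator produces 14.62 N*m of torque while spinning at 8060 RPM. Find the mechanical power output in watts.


omega = 8060 * 2*pi/60 = 844.041226 rad/s
P = tau * omega = 14.62 * 844.041226 = 12339.8827

12339.8827 W


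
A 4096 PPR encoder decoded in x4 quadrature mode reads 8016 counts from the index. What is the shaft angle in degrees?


angle = counts * 360 / (PPR*4) = 8016 * 360 / 16384 = 176.1328

176.1328 degrees


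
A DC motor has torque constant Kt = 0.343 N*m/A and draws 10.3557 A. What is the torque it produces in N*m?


tau = Kt * I = 0.343*10.3557 = 3.5520

3.5520 N*m


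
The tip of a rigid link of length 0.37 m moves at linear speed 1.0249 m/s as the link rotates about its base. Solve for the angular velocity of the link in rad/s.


omega = v / L = 1.0249 / 0.37 = 2.7700

2.7700 rad/s


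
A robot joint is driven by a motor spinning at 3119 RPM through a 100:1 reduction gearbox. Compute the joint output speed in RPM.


omega_joint = omega_motor / N = 3119 / 100 = 31.1900

31.1900 RPM


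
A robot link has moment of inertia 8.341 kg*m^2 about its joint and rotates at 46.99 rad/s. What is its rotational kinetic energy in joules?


KE = (1/2)*I*omega^2 = 0.5*8.341*46.99^2 = 9208.7146

9208.7146 J


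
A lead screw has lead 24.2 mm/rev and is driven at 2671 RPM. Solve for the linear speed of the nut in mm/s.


v = lead * (RPM/60) = 24.2*2671/60 = 1077.3033

1077.3033 mm/s


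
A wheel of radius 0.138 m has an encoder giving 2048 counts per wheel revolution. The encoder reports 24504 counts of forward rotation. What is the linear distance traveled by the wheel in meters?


revs = 24504/2048 = 11.964844
d = revs * 2*pi*r = 11.964844 * 2*pi*0.138 = 10.3745

10.3745 m


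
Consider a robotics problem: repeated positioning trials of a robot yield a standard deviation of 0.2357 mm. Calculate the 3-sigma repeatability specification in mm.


repeatability = 3*sigma = 3*0.2357 = 0.7071

0.7071 mm


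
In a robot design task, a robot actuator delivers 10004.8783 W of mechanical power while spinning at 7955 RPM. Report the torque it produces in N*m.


omega = 7955 * 2*pi/60 = 833.045652 rad/s
tau = P / omega = 10004.8783 / 833.045652 = 12.0100

12.0100 N*m


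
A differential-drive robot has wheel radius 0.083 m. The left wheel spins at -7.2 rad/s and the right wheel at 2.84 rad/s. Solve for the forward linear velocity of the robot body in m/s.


v = r*(wR + wL)/2 = 0.083*(2.84 + -7.2)/2 = -0.1809

-0.1809 m/s


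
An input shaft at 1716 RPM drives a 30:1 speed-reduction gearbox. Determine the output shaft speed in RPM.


omega_out = omega_in / N = 1716 / 30 = 57.2000

57.2000 RPM


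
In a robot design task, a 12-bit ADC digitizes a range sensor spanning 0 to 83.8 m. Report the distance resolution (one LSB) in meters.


res = range / 2^n = 83.8/2^12 = 83.8/4096 = 0.0205

0.0205 m


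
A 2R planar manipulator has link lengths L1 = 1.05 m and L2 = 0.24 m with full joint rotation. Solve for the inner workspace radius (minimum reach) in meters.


r_min = |L1 - L2| = |1.05 - 0.24| = 0.8100

0.8100 m


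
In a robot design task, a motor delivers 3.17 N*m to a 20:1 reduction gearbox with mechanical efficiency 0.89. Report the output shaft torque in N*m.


tau_out = tau_in * N * eta = 3.17 * 20 * 0.89 = 56.4260

56.4260 N*m


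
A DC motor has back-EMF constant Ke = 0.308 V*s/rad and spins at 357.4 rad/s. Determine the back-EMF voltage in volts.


V_emf = Ke * omega = 0.308*357.4 = 110.0792

110.0792 V


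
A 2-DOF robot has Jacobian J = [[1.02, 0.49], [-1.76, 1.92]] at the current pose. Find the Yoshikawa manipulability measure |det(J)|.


det(J) = 1.02*1.92 - (0.49)*(-1.76) = 2.8208
|det(J)| = 2.8208

2.8208


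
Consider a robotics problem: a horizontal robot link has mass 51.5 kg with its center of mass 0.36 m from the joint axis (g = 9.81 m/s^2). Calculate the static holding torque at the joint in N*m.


tau = m*g*L = 51.5 * 9.81 * 0.36 = 181.8774

181.8774 N*m


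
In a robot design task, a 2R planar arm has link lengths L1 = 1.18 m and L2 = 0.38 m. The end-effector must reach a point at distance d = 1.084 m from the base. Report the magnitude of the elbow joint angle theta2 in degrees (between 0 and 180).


cos(th2) = (d^2 - L1^2 - L2^2)/(2*L1*L2) = (1.084^2 - 1.18^2 - 0.38^2)/(2*1.18*0.38) = -0.40337199
th2 = acos(-0.40337199) = 113.7891 deg

113.7891 degrees


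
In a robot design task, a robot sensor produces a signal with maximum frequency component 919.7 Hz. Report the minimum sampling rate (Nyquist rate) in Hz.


f_s,min = 2*f_max = 2*919.7 = 1839.4000

1839.4000 Hz


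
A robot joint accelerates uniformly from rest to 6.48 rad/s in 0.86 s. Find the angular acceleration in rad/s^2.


alpha = delta_omega / t = 6.48 / 0.86 = 7.5349

7.5349 rad/s^2


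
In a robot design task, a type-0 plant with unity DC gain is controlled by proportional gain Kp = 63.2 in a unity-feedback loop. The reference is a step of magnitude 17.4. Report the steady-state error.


e_ss = R/(1 + Kp) = 17.4/(1 + 63.2) = 17.4/64.2000 = 0.2710

0.2710


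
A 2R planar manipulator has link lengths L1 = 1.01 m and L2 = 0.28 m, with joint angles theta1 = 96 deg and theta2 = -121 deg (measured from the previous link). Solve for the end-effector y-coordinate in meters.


y = L1*sin(th1) + L2*sin(th1+th2) = 1.01*sin(96 deg) + 0.28*sin(-25 deg) = 0.8861

0.8861 m


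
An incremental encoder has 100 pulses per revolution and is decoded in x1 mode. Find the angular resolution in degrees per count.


resolution = 360 / (PPR * 1) = 360 / 100 = 3.6000

3.6000 degrees


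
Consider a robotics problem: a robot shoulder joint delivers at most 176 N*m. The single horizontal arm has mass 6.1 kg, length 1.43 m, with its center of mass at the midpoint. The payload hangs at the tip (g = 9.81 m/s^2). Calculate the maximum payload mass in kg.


tau_arm = m_arm*g*(L/2) = 6.1*9.81*1.43/2 = 42.7863 N*m
tau_payload = tau_max - tau_arm = 176 - 42.7863 = 133.2137
m_payload = tau_payload / (g*L) = 133.2137 / (9.81*1.43) = 9.4961

9.4961 kg
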